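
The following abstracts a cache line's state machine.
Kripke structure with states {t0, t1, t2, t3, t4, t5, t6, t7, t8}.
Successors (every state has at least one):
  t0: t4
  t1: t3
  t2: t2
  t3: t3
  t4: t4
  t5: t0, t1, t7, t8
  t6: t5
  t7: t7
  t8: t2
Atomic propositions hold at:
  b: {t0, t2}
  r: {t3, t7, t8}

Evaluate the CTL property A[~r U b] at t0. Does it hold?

Sat(~r) = {t0, t1, t2, t4, t5, t6}
A[~r U b]: least fixpoint, start Z0 = Sat(b) = {t0, t2}, add states in Sat(~r) with every successor in Z. Already a fixed point.
Sat(A[~r U b]) = {t0, t2}
t0 ∈ Sat(A[~r U b]) = {t0, t2}, so the formula holds at t0.

Yes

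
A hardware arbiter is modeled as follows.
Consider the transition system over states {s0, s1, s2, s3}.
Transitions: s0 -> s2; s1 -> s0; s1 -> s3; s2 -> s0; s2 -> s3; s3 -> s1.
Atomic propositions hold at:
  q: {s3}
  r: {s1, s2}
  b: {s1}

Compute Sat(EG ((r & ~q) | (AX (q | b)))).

Sat(~q) = {s0, s1, s2}
Sat(r & ~q) = {s1, s2}
Sat(q | b) = {s1, s3}
Sat(AX (q | b)) = {s : every successor in {s1, s3}} = {s3}
Sat((r & ~q) | (AX (q | b))) = {s1, s2, s3}
EG ((r & ~q) | (AX (q | b))): greatest fixpoint, start Z0 = {s1, s2, s3}, keep only states in Sat with some successor in Z. Already a fixed point.
Sat(EG ((r & ~q) | (AX (q | b)))) = {s1, s2, s3}

{s1, s2, s3}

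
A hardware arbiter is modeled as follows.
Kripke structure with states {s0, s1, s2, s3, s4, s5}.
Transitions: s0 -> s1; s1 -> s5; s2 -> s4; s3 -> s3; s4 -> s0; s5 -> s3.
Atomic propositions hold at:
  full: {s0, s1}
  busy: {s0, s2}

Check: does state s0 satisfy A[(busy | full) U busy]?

Sat(busy | full) = {s0, s1, s2}
A[(busy | full) U busy]: least fixpoint, start Z0 = Sat(busy) = {s0, s2}, add states in Sat(busy | full) with every successor in Z. Already a fixed point.
Sat(A[(busy | full) U busy]) = {s0, s2}
s0 ∈ Sat(A[(busy | full) U busy]) = {s0, s2}, so the formula holds at s0.

Yes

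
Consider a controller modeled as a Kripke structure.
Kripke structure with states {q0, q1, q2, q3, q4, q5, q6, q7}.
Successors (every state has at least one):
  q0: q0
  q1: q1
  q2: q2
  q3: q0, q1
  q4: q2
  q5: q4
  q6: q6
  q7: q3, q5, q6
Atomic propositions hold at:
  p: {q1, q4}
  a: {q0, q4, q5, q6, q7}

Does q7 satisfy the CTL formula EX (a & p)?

Sat(a & p) = {q4}
Sat(EX (a & p)) = {s : some successor in {q4}} = {q5}
q7 ∉ Sat(EX (a & p)) = {q5}, so the formula does not hold at q7.

No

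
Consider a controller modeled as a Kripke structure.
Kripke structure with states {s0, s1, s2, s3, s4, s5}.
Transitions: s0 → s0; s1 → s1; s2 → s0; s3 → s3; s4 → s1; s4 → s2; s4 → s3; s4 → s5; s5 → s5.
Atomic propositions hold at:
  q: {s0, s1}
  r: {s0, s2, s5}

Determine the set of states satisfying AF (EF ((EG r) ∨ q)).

EG r: greatest fixpoint, start Z0 = {s0, s2, s5}, keep only states in Sat with some successor in Z. Already a fixed point.
Sat(EG r) = {s0, s2, s5}
Sat((EG r) ∨ q) = {s0, s1, s2, s5}
EF ((EG r) ∨ q): least fixpoint, start Z0 = {s0, s1, s2, s5}, add states with some successor in Z. Z1 = {s0, s1, s2, s4, s5}; fixed.
Sat(EF ((EG r) ∨ q)) = {s0, s1, s2, s4, s5}
AF (EF ((EG r) ∨ q)): least fixpoint, start Z0 = {s0, s1, s2, s4, s5}, add states with every successor in Z. Already a fixed point.
Sat(AF (EF ((EG r) ∨ q))) = {s0, s1, s2, s4, s5}

{s0, s1, s2, s4, s5}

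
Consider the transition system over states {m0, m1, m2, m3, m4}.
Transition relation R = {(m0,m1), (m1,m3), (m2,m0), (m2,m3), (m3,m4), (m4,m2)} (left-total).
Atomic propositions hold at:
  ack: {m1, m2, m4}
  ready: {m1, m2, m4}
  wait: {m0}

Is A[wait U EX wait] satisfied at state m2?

Sat(EX wait) = {s : some successor in {m0}} = {m2}
A[wait U EX wait]: least fixpoint, start Z0 = Sat(EX wait) = {m2}, add states in Sat(wait) with every successor in Z. Already a fixed point.
Sat(A[wait U EX wait]) = {m2}
m2 ∈ Sat(A[wait U EX wait]) = {m2}, so the formula holds at m2.

Yes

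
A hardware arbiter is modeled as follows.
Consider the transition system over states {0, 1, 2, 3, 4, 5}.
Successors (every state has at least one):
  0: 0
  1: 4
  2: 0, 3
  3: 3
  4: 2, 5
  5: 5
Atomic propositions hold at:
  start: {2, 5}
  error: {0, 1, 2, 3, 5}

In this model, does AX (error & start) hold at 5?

Sat(error & start) = {2, 5}
Sat(AX (error & start)) = {s : every successor in {2, 5}} = {4, 5}
5 ∈ Sat(AX (error & start)) = {4, 5}, so the formula holds at 5.

Yes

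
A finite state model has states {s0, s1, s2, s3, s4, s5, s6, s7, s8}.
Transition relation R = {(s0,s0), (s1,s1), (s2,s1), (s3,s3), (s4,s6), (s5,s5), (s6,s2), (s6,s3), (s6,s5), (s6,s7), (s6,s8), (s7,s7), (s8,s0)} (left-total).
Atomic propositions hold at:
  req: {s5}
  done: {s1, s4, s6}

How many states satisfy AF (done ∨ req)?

Sat(done ∨ req) = {s1, s4, s5, s6}
AF (done ∨ req): least fixpoint, start Z0 = {s1, s4, s5, s6}, add states with every successor in Z. Z1 = {s1, s2, s4, s5, s6}; fixed.
Sat(AF (done ∨ req)) = {s1, s2, s4, s5, s6}
|Sat(AF (done ∨ req))| = |{s1, s2, s4, s5, s6}| = 5.

5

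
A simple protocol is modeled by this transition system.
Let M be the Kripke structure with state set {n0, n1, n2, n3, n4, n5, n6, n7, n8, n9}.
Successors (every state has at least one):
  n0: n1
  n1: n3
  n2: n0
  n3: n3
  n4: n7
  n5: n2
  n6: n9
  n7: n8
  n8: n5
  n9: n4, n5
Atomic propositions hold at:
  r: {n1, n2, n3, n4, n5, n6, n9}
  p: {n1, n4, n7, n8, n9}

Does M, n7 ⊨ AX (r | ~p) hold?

No

Sat(~p) = {n0, n2, n3, n5, n6}
Sat(r | ~p) = {n0, n1, n2, n3, n4, n5, n6, n9}
Sat(AX (r | ~p)) = {s : every successor in {n0, n1, n2, n3, n4, n5, n6, n9}} = {n0, n1, n2, n3, n5, n6, n8, n9}
n7 ∉ Sat(AX (r | ~p)) = {n0, n1, n2, n3, n5, n6, n8, n9}, so the formula does not hold at n7.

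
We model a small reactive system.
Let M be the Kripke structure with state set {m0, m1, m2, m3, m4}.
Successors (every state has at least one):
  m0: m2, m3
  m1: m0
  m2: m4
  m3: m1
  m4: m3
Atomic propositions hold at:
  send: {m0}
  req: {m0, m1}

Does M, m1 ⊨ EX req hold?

Yes

Sat(EX req) = {s : some successor in {m0, m1}} = {m1, m3}
m1 ∈ Sat(EX req) = {m1, m3}, so the formula holds at m1.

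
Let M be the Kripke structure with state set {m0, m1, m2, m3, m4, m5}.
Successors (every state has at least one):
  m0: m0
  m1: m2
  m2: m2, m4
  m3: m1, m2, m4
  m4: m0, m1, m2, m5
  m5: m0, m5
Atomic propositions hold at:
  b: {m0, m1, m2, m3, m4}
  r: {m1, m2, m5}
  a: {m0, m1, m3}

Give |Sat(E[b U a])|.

E[b U a]: least fixpoint, start Z0 = Sat(a) = {m0, m1, m3}, add states in Sat(b) with some successor in Z. Z1 = {m0, m1, m3, m4}; Z2 = {m0, m1, m2, m3, m4}; fixed.
Sat(E[b U a]) = {m0, m1, m2, m3, m4}
|Sat(E[b U a])| = |{m0, m1, m2, m3, m4}| = 5.

5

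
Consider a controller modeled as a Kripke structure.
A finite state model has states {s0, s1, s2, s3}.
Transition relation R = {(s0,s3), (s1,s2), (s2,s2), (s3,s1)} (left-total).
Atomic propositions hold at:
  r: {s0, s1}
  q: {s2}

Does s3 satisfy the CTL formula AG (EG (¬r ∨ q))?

Sat(¬r) = {s2, s3}
Sat(¬r ∨ q) = {s2, s3}
EG (¬r ∨ q): greatest fixpoint, start Z0 = {s2, s3}, keep only states in Sat with some successor in Z. Z1 = {s2}; fixed.
Sat(EG (¬r ∨ q)) = {s2}
AG (EG (¬r ∨ q)): greatest fixpoint, start Z0 = {s2}, keep only states in Sat with every successor in Z. Already a fixed point.
Sat(AG (EG (¬r ∨ q))) = {s2}
s3 ∉ Sat(AG (EG (¬r ∨ q))) = {s2}, so the formula does not hold at s3.

No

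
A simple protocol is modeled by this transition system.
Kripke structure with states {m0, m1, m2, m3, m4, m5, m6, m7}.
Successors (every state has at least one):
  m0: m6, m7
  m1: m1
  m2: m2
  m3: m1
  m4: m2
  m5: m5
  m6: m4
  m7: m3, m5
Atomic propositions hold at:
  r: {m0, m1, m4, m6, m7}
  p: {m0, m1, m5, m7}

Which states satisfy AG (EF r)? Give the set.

EF r: least fixpoint, start Z0 = {m0, m1, m4, m6, m7}, add states with some successor in Z. Z1 = {m0, m1, m3, m4, m6, m7}; fixed.
Sat(EF r) = {m0, m1, m3, m4, m6, m7}
AG (EF r): greatest fixpoint, start Z0 = {m0, m1, m3, m4, m6, m7}, keep only states in Sat with every successor in Z. Z1 = {m0, m1, m3, m6}; Z2 = {m1, m3}; fixed.
Sat(AG (EF r)) = {m1, m3}

{m1, m3}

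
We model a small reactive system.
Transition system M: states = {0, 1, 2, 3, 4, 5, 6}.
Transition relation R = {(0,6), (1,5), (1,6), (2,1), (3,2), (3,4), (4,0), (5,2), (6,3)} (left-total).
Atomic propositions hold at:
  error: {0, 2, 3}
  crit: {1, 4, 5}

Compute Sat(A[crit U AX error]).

{1, 4, 5, 6}

Sat(AX error) = {s : every successor in {0, 2, 3}} = {4, 5, 6}
A[crit U AX error]: least fixpoint, start Z0 = Sat(AX error) = {4, 5, 6}, add states in Sat(crit) with every successor in Z. Z1 = {1, 4, 5, 6}; fixed.
Sat(A[crit U AX error]) = {1, 4, 5, 6}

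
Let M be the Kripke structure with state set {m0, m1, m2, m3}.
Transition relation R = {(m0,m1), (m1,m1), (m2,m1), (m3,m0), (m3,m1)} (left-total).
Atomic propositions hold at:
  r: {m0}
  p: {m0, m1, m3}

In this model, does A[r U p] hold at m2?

A[r U p]: least fixpoint, start Z0 = Sat(p) = {m0, m1, m3}, add states in Sat(r) with every successor in Z. Already a fixed point.
Sat(A[r U p]) = {m0, m1, m3}
m2 ∉ Sat(A[r U p]) = {m0, m1, m3}, so the formula does not hold at m2.

No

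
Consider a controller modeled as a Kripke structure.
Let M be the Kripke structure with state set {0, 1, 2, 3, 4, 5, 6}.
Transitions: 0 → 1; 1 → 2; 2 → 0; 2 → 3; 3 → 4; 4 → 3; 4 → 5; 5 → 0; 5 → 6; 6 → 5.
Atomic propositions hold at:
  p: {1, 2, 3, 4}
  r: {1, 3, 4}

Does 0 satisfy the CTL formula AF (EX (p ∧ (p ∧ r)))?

Sat(p ∧ r) = {1, 3, 4}
Sat(p ∧ (p ∧ r)) = {1, 3, 4}
Sat(EX (p ∧ (p ∧ r))) = {s : some successor in {1, 3, 4}} = {0, 2, 3, 4}
AF (EX (p ∧ (p ∧ r))): least fixpoint, start Z0 = {0, 2, 3, 4}, add states with every successor in Z. Z1 = {0, 1, 2, 3, 4}; fixed.
Sat(AF (EX (p ∧ (p ∧ r)))) = {0, 1, 2, 3, 4}
0 ∈ Sat(AF (EX (p ∧ (p ∧ r)))) = {0, 1, 2, 3, 4}, so the formula holds at 0.

Yes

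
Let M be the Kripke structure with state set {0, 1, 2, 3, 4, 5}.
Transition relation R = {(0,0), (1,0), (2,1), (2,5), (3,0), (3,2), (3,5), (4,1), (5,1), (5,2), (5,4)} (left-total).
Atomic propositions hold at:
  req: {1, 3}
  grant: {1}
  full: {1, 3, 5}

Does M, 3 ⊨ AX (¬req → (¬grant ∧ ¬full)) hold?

Sat(¬req) = {0, 2, 4, 5}
Sat(¬grant) = {0, 2, 3, 4, 5}
Sat(¬full) = {0, 2, 4}
Sat(¬grant ∧ ¬full) = {0, 2, 4}
Sat(¬req → (¬grant ∧ ¬full)) = {0, 1, 2, 3, 4}
Sat(AX (¬req → (¬grant ∧ ¬full))) = {s : every successor in {0, 1, 2, 3, 4}} = {0, 1, 4, 5}
3 ∉ Sat(AX (¬req → (¬grant ∧ ¬full))) = {0, 1, 4, 5}, so the formula does not hold at 3.

No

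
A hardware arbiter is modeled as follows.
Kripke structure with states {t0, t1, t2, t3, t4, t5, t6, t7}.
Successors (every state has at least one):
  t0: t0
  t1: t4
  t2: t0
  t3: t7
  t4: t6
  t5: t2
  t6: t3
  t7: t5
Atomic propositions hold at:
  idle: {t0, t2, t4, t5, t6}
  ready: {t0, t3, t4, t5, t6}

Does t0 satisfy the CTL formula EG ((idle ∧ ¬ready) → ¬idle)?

Sat(¬ready) = {t1, t2, t7}
Sat(idle ∧ ¬ready) = {t2}
Sat(¬idle) = {t1, t3, t7}
Sat((idle ∧ ¬ready) → ¬idle) = {t0, t1, t3, t4, t5, t6, t7}
EG ((idle ∧ ¬ready) → ¬idle): greatest fixpoint, start Z0 = {t0, t1, t3, t4, t5, t6, t7}, keep only states in Sat with some successor in Z. Z1 = {t0, t1, t3, t4, t6, t7}; Z2 = {t0, t1, t3, t4, t6}; Z3 = {t0, t1, t4, t6}; Z4 = {t0, t1, t4}; Z5 = {t0, t1}; Z6 = {t0}; fixed.
Sat(EG ((idle ∧ ¬ready) → ¬idle)) = {t0}
t0 ∈ Sat(EG ((idle ∧ ¬ready) → ¬idle)) = {t0}, so the formula holds at t0.

Yes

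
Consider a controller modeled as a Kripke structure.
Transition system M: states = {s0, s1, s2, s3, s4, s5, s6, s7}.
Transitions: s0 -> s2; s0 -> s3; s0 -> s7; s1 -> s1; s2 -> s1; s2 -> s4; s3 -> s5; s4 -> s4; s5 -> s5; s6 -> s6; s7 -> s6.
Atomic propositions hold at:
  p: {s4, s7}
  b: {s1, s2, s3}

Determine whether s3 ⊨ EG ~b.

No

Sat(~b) = {s0, s4, s5, s6, s7}
EG ~b: greatest fixpoint, start Z0 = {s0, s4, s5, s6, s7}, keep only states in Sat with some successor in Z. Already a fixed point.
Sat(EG ~b) = {s0, s4, s5, s6, s7}
s3 ∉ Sat(EG ~b) = {s0, s4, s5, s6, s7}, so the formula does not hold at s3.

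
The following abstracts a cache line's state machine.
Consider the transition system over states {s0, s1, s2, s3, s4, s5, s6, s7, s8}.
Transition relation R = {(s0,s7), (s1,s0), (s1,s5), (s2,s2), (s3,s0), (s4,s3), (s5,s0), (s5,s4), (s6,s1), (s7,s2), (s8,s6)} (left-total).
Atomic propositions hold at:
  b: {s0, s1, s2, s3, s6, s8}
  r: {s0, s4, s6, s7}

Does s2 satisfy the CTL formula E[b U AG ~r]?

Yes

Sat(~r) = {s1, s2, s3, s5, s8}
AG ~r: greatest fixpoint, start Z0 = {s1, s2, s3, s5, s8}, keep only states in Sat with every successor in Z. Z1 = {s2}; fixed.
Sat(AG ~r) = {s2}
E[b U AG ~r]: least fixpoint, start Z0 = Sat(AG ~r) = {s2}, add states in Sat(b) with some successor in Z. Already a fixed point.
Sat(E[b U AG ~r]) = {s2}
s2 ∈ Sat(E[b U AG ~r]) = {s2}, so the formula holds at s2.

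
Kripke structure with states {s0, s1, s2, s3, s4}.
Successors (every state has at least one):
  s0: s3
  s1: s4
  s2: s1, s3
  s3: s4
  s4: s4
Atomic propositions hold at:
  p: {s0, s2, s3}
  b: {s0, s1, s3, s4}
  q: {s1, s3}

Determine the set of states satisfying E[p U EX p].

Sat(EX p) = {s : some successor in {s0, s2, s3}} = {s0, s2}
E[p U EX p]: least fixpoint, start Z0 = Sat(EX p) = {s0, s2}, add states in Sat(p) with some successor in Z. Already a fixed point.
Sat(E[p U EX p]) = {s0, s2}

{s0, s2}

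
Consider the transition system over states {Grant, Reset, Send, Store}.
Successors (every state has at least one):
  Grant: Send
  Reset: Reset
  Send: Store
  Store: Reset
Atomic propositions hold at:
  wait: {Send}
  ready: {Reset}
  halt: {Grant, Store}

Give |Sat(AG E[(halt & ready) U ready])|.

1

Sat(halt & ready) = ∅
E[(halt & ready) U ready]: least fixpoint, start Z0 = Sat(ready) = {Reset}, add states in Sat(halt & ready) with some successor in Z. Already a fixed point.
Sat(E[(halt & ready) U ready]) = {Reset}
AG E[(halt & ready) U ready]: greatest fixpoint, start Z0 = {Reset}, keep only states in Sat with every successor in Z. Already a fixed point.
Sat(AG E[(halt & ready) U ready]) = {Reset}
|Sat(AG E[(halt & ready) U ready])| = |{Reset}| = 1.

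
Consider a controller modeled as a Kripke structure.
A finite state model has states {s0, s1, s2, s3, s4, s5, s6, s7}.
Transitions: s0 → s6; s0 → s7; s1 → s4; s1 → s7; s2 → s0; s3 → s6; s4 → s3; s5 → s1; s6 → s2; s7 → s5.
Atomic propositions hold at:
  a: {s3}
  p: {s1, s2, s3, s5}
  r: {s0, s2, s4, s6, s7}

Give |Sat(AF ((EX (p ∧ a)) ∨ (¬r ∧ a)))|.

Sat(p ∧ a) = {s3}
Sat(EX (p ∧ a)) = {s : some successor in {s3}} = {s4}
Sat(¬r) = {s1, s3, s5}
Sat(¬r ∧ a) = {s3}
Sat((EX (p ∧ a)) ∨ (¬r ∧ a)) = {s3, s4}
AF ((EX (p ∧ a)) ∨ (¬r ∧ a)): least fixpoint, start Z0 = {s3, s4}, add states with every successor in Z. Already a fixed point.
Sat(AF ((EX (p ∧ a)) ∨ (¬r ∧ a))) = {s3, s4}
|Sat(AF ((EX (p ∧ a)) ∨ (¬r ∧ a)))| = |{s3, s4}| = 2.

2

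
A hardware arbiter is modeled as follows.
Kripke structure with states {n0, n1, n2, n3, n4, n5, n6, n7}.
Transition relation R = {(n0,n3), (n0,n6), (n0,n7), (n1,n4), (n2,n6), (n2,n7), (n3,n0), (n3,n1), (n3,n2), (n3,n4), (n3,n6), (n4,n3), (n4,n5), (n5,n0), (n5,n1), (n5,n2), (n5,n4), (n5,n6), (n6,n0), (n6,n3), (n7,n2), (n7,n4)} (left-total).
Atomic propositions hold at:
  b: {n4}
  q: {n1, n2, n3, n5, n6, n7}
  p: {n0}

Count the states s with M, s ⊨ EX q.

7

Sat(EX q) = {s : some successor in {n1, n2, n3, n5, n6, n7}} = {n0, n2, n3, n4, n5, n6, n7}
|Sat(EX q)| = |{n0, n2, n3, n4, n5, n6, n7}| = 7.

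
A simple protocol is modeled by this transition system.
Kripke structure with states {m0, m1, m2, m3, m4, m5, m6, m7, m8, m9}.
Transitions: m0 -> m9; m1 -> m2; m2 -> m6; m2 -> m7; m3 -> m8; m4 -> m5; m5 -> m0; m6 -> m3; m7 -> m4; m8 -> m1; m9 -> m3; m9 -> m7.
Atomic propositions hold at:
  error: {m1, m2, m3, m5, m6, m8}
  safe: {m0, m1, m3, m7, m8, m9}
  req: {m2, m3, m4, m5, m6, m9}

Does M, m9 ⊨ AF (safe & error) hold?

Sat(safe & error) = {m1, m3, m8}
AF (safe & error): least fixpoint, start Z0 = {m1, m3, m8}, add states with every successor in Z. Z1 = {m1, m3, m6, m8}; fixed.
Sat(AF (safe & error)) = {m1, m3, m6, m8}
m9 ∉ Sat(AF (safe & error)) = {m1, m3, m6, m8}, so the formula does not hold at m9.

No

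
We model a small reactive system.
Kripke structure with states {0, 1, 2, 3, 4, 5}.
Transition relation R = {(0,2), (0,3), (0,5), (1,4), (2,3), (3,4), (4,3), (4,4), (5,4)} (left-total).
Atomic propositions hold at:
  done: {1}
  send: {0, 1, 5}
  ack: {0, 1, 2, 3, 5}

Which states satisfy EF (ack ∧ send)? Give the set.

Sat(ack ∧ send) = {0, 1, 5}
EF (ack ∧ send): least fixpoint, start Z0 = {0, 1, 5}, add states with some successor in Z. Already a fixed point.
Sat(EF (ack ∧ send)) = {0, 1, 5}

{0, 1, 5}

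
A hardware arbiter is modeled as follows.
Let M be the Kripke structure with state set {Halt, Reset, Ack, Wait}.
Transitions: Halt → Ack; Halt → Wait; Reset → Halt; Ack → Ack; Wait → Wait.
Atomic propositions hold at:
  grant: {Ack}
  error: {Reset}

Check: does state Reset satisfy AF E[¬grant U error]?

Sat(¬grant) = {Halt, Reset, Wait}
E[¬grant U error]: least fixpoint, start Z0 = Sat(error) = {Reset}, add states in Sat(¬grant) with some successor in Z. Already a fixed point.
Sat(E[¬grant U error]) = {Reset}
AF E[¬grant U error]: least fixpoint, start Z0 = {Reset}, add states with every successor in Z. Already a fixed point.
Sat(AF E[¬grant U error]) = {Reset}
Reset ∈ Sat(AF E[¬grant U error]) = {Reset}, so the formula holds at Reset.

Yes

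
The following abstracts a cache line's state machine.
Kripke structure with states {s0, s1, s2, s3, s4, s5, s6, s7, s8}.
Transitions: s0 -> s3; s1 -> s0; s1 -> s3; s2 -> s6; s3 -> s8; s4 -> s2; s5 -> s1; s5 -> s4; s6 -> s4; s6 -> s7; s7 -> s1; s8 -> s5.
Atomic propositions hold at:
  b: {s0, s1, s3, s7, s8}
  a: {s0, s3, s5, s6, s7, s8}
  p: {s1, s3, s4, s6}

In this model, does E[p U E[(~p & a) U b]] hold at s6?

Sat(~p) = {s0, s2, s5, s7, s8}
Sat(~p & a) = {s0, s5, s7, s8}
E[(~p & a) U b]: least fixpoint, start Z0 = Sat(b) = {s0, s1, s3, s7, s8}, add states in Sat(~p & a) with some successor in Z. Z1 = {s0, s1, s3, s5, s7, s8}; fixed.
Sat(E[(~p & a) U b]) = {s0, s1, s3, s5, s7, s8}
E[p U E[(~p & a) U b]]: least fixpoint, start Z0 = Sat(E[(~p & a) U b]) = {s0, s1, s3, s5, s7, s8}, add states in Sat(p) with some successor in Z. Z1 = {s0, s1, s3, s5, s6, s7, s8}; fixed.
Sat(E[p U E[(~p & a) U b]]) = {s0, s1, s3, s5, s6, s7, s8}
s6 ∈ Sat(E[p U E[(~p & a) U b]]) = {s0, s1, s3, s5, s6, s7, s8}, so the formula holds at s6.

Yes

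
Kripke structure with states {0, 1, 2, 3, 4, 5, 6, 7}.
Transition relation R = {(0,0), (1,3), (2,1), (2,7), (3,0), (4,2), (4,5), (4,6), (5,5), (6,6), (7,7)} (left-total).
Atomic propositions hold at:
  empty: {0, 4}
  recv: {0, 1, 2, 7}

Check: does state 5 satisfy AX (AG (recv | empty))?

No

Sat(recv | empty) = {0, 1, 2, 4, 7}
AG (recv | empty): greatest fixpoint, start Z0 = {0, 1, 2, 4, 7}, keep only states in Sat with every successor in Z. Z1 = {0, 2, 7}; Z2 = {0, 7}; fixed.
Sat(AG (recv | empty)) = {0, 7}
Sat(AX (AG (recv | empty))) = {s : every successor in {0, 7}} = {0, 3, 7}
5 ∉ Sat(AX (AG (recv | empty))) = {0, 3, 7}, so the formula does not hold at 5.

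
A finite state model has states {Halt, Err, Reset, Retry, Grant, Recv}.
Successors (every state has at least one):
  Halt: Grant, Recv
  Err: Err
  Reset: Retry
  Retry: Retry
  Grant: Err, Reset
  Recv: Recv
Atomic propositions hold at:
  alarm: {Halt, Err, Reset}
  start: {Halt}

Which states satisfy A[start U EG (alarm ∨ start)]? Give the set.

Sat(alarm ∨ start) = {Halt, Err, Reset}
EG (alarm ∨ start): greatest fixpoint, start Z0 = {Halt, Err, Reset}, keep only states in Sat with some successor in Z. Z1 = {Err}; fixed.
Sat(EG (alarm ∨ start)) = {Err}
A[start U EG (alarm ∨ start)]: least fixpoint, start Z0 = Sat(EG (alarm ∨ start)) = {Err}, add states in Sat(start) with every successor in Z. Already a fixed point.
Sat(A[start U EG (alarm ∨ start)]) = {Err}

{Err}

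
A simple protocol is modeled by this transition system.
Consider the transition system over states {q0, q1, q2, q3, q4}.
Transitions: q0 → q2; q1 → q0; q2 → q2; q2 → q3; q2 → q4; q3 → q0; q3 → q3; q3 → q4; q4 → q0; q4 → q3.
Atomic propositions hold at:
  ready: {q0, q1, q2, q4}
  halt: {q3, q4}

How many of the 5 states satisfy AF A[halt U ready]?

4

A[halt U ready]: least fixpoint, start Z0 = Sat(ready) = {q0, q1, q2, q4}, add states in Sat(halt) with every successor in Z. Already a fixed point.
Sat(A[halt U ready]) = {q0, q1, q2, q4}
AF A[halt U ready]: least fixpoint, start Z0 = {q0, q1, q2, q4}, add states with every successor in Z. Already a fixed point.
Sat(AF A[halt U ready]) = {q0, q1, q2, q4}
|Sat(AF A[halt U ready])| = |{q0, q1, q2, q4}| = 4.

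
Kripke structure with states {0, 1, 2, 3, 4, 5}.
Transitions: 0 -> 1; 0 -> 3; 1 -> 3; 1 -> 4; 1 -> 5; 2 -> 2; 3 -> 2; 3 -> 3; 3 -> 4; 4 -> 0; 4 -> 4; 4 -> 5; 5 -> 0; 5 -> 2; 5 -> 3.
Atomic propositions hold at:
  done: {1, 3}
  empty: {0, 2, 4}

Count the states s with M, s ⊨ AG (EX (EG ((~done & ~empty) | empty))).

1

Sat(~done) = {0, 2, 4, 5}
Sat(~empty) = {1, 3, 5}
Sat(~done & ~empty) = {5}
Sat((~done & ~empty) | empty) = {0, 2, 4, 5}
EG ((~done & ~empty) | empty): greatest fixpoint, start Z0 = {0, 2, 4, 5}, keep only states in Sat with some successor in Z. Z1 = {2, 4, 5}; fixed.
Sat(EG ((~done & ~empty) | empty)) = {2, 4, 5}
Sat(EX (EG ((~done & ~empty) | empty))) = {s : some successor in {2, 4, 5}} = {1, 2, 3, 4, 5}
AG (EX (EG ((~done & ~empty) | empty))): greatest fixpoint, start Z0 = {1, 2, 3, 4, 5}, keep only states in Sat with every successor in Z. Z1 = {1, 2, 3}; Z2 = {2}; fixed.
Sat(AG (EX (EG ((~done & ~empty) | empty)))) = {2}
|Sat(AG (EX (EG ((~done & ~empty) | empty))))| = |{2}| = 1.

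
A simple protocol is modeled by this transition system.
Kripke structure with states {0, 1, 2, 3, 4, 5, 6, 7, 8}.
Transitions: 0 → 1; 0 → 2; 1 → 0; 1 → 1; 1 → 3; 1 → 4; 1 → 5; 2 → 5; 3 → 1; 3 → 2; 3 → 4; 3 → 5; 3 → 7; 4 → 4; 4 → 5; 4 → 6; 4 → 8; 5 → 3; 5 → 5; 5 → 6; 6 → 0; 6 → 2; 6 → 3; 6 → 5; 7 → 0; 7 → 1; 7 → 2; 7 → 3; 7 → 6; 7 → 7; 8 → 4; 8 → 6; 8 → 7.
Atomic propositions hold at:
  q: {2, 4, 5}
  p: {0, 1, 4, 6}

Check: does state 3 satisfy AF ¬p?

Sat(¬p) = {2, 3, 5, 7, 8}
AF ¬p: least fixpoint, start Z0 = {2, 3, 5, 7, 8}, add states with every successor in Z. Already a fixed point.
Sat(AF ¬p) = {2, 3, 5, 7, 8}
3 ∈ Sat(AF ¬p) = {2, 3, 5, 7, 8}, so the formula holds at 3.

Yes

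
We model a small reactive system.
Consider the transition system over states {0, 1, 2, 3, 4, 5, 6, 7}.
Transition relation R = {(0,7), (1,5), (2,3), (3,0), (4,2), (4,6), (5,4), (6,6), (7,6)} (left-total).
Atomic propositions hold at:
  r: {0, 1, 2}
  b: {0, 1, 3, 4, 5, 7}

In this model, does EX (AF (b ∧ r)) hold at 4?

Sat(b ∧ r) = {0, 1}
AF (b ∧ r): least fixpoint, start Z0 = {0, 1}, add states with every successor in Z. Z1 = {0, 1, 3}; Z2 = {0, 1, 2, 3}; fixed.
Sat(AF (b ∧ r)) = {0, 1, 2, 3}
Sat(EX (AF (b ∧ r))) = {s : some successor in {0, 1, 2, 3}} = {2, 3, 4}
4 ∈ Sat(EX (AF (b ∧ r))) = {2, 3, 4}, so the formula holds at 4.

Yes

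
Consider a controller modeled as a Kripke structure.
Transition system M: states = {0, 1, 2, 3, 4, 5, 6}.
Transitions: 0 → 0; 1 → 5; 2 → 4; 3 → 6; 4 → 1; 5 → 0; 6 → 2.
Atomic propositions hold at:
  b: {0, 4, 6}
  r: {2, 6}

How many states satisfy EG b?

EG b: greatest fixpoint, start Z0 = {0, 4, 6}, keep only states in Sat with some successor in Z. Z1 = {0}; fixed.
Sat(EG b) = {0}
|Sat(EG b)| = |{0}| = 1.

1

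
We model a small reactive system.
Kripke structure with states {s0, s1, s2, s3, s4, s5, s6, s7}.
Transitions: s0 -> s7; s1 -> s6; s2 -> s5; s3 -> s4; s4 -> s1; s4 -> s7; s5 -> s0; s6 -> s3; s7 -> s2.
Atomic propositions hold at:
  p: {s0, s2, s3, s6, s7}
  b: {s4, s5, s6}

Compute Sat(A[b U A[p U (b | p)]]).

Sat(b | p) = {s0, s2, s3, s4, s5, s6, s7}
A[p U (b | p)]: least fixpoint, start Z0 = Sat((b | p)) = {s0, s2, s3, s4, s5, s6, s7}, add states in Sat(p) with every successor in Z. Already a fixed point.
Sat(A[p U (b | p)]) = {s0, s2, s3, s4, s5, s6, s7}
A[b U A[p U (b | p)]]: least fixpoint, start Z0 = Sat(A[p U (b | p)]) = {s0, s2, s3, s4, s5, s6, s7}, add states in Sat(b) with every successor in Z. Already a fixed point.
Sat(A[b U A[p U (b | p)]]) = {s0, s2, s3, s4, s5, s6, s7}

{s0, s2, s3, s4, s5, s6, s7}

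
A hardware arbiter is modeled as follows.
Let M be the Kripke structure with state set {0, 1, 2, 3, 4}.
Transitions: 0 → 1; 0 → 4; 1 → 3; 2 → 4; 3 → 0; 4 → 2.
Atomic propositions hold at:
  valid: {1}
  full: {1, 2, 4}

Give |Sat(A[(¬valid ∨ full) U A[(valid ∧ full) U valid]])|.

1

Sat(¬valid) = {0, 2, 3, 4}
Sat(¬valid ∨ full) = {0, 1, 2, 3, 4}
Sat(valid ∧ full) = {1}
A[(valid ∧ full) U valid]: least fixpoint, start Z0 = Sat(valid) = {1}, add states in Sat(valid ∧ full) with every successor in Z. Already a fixed point.
Sat(A[(valid ∧ full) U valid]) = {1}
A[(¬valid ∨ full) U A[(valid ∧ full) U valid]]: least fixpoint, start Z0 = Sat(A[(valid ∧ full) U valid]) = {1}, add states in Sat(¬valid ∨ full) with every successor in Z. Already a fixed point.
Sat(A[(¬valid ∨ full) U A[(valid ∧ full) U valid]]) = {1}
|Sat(A[(¬valid ∨ full) U A[(valid ∧ full) U valid]])| = |{1}| = 1.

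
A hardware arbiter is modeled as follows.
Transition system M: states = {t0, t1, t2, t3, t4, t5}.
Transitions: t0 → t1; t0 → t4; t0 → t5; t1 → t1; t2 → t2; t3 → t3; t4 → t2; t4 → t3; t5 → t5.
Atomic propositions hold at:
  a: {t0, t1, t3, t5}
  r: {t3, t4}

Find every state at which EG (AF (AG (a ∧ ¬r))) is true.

Sat(¬r) = {t0, t1, t2, t5}
Sat(a ∧ ¬r) = {t0, t1, t5}
AG (a ∧ ¬r): greatest fixpoint, start Z0 = {t0, t1, t5}, keep only states in Sat with every successor in Z. Z1 = {t1, t5}; fixed.
Sat(AG (a ∧ ¬r)) = {t1, t5}
AF (AG (a ∧ ¬r)): least fixpoint, start Z0 = {t1, t5}, add states with every successor in Z. Already a fixed point.
Sat(AF (AG (a ∧ ¬r))) = {t1, t5}
EG (AF (AG (a ∧ ¬r))): greatest fixpoint, start Z0 = {t1, t5}, keep only states in Sat with some successor in Z. Already a fixed point.
Sat(EG (AF (AG (a ∧ ¬r)))) = {t1, t5}

{t1, t5}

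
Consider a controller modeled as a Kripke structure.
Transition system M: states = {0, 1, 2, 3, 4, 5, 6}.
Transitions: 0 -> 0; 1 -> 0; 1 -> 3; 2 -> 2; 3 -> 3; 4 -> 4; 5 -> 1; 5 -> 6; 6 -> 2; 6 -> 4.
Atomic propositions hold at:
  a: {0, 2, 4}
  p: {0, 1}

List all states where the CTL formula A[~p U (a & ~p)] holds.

{2, 4, 6}

Sat(~p) = {2, 3, 4, 5, 6}
Sat(a & ~p) = {2, 4}
A[~p U (a & ~p)]: least fixpoint, start Z0 = Sat((a & ~p)) = {2, 4}, add states in Sat(~p) with every successor in Z. Z1 = {2, 4, 6}; fixed.
Sat(A[~p U (a & ~p)]) = {2, 4, 6}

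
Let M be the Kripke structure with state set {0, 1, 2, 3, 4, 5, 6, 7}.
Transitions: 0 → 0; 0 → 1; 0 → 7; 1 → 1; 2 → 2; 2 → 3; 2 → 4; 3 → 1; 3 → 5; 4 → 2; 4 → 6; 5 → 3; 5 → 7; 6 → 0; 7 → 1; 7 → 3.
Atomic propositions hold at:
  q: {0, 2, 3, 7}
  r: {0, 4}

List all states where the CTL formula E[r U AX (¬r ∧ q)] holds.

{5}

Sat(¬r) = {1, 2, 3, 5, 6, 7}
Sat(¬r ∧ q) = {2, 3, 7}
Sat(AX (¬r ∧ q)) = {s : every successor in {2, 3, 7}} = {5}
E[r U AX (¬r ∧ q)]: least fixpoint, start Z0 = Sat(AX (¬r ∧ q)) = {5}, add states in Sat(r) with some successor in Z. Already a fixed point.
Sat(E[r U AX (¬r ∧ q)]) = {5}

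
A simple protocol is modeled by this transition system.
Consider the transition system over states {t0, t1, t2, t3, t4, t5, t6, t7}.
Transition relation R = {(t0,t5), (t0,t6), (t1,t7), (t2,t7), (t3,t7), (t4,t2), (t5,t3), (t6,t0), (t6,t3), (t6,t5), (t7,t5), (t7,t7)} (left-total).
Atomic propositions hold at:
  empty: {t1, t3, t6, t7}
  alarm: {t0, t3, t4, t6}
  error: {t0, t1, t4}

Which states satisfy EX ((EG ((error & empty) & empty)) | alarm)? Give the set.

{t0, t5, t6}

Sat(error & empty) = {t1}
Sat((error & empty) & empty) = {t1}
EG ((error & empty) & empty): greatest fixpoint, start Z0 = {t1}, keep only states in Sat with some successor in Z. Z1 = ∅; fixed.
Sat(EG ((error & empty) & empty)) = ∅
Sat((EG ((error & empty) & empty)) | alarm) = {t0, t3, t4, t6}
Sat(EX ((EG ((error & empty) & empty)) | alarm)) = {s : some successor in {t0, t3, t4, t6}} = {t0, t5, t6}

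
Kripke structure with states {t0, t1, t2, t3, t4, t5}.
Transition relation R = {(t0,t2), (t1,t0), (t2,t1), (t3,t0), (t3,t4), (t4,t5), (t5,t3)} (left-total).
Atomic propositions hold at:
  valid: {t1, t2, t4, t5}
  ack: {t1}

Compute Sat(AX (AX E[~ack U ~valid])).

Sat(~ack) = {t0, t2, t3, t4, t5}
Sat(~valid) = {t0, t3}
E[~ack U ~valid]: least fixpoint, start Z0 = Sat(~valid) = {t0, t3}, add states in Sat(~ack) with some successor in Z. Z1 = {t0, t3, t5}; Z2 = {t0, t3, t4, t5}; fixed.
Sat(E[~ack U ~valid]) = {t0, t3, t4, t5}
Sat(AX E[~ack U ~valid]) = {s : every successor in {t0, t3, t4, t5}} = {t1, t3, t4, t5}
Sat(AX (AX E[~ack U ~valid])) = {s : every successor in {t1, t3, t4, t5}} = {t2, t4, t5}

{t2, t4, t5}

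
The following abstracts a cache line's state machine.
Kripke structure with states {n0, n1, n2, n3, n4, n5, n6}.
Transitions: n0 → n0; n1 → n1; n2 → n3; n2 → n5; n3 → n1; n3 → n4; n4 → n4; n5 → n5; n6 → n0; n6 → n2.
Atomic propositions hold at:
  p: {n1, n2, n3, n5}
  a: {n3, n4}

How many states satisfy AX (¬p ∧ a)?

1

Sat(¬p) = {n0, n4, n6}
Sat(¬p ∧ a) = {n4}
Sat(AX (¬p ∧ a)) = {s : every successor in {n4}} = {n4}
|Sat(AX (¬p ∧ a))| = |{n4}| = 1.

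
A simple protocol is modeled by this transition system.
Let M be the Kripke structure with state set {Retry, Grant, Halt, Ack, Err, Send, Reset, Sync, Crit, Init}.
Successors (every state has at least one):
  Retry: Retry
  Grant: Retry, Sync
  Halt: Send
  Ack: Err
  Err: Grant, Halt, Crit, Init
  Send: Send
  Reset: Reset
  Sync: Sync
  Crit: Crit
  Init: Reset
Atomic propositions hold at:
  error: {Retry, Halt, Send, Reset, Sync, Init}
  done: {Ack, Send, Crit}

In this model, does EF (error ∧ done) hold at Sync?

No

Sat(error ∧ done) = {Send}
EF (error ∧ done): least fixpoint, start Z0 = {Send}, add states with some successor in Z. Z1 = {Halt, Send}; Z2 = {Halt, Err, Send}; Z3 = {Halt, Ack, Err, Send}; fixed.
Sat(EF (error ∧ done)) = {Halt, Ack, Err, Send}
Sync ∉ Sat(EF (error ∧ done)) = {Halt, Ack, Err, Send}, so the formula does not hold at Sync.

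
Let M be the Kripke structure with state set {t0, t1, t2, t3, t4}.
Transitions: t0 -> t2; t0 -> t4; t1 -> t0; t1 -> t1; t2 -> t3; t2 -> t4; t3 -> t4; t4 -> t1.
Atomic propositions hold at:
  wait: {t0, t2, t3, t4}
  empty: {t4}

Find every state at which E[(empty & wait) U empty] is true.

Sat(empty & wait) = {t4}
E[(empty & wait) U empty]: least fixpoint, start Z0 = Sat(empty) = {t4}, add states in Sat(empty & wait) with some successor in Z. Already a fixed point.
Sat(E[(empty & wait) U empty]) = {t4}

{t4}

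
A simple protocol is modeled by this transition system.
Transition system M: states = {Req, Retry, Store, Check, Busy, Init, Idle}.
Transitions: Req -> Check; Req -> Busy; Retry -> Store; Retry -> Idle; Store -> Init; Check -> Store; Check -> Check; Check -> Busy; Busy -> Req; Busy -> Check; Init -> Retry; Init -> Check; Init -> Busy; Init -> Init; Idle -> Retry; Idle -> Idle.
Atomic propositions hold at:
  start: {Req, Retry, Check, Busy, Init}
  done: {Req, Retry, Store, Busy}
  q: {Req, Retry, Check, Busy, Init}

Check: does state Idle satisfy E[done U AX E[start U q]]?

No

E[start U q]: least fixpoint, start Z0 = Sat(q) = {Req, Retry, Check, Busy, Init}, add states in Sat(start) with some successor in Z. Already a fixed point.
Sat(E[start U q]) = {Req, Retry, Check, Busy, Init}
Sat(AX E[start U q]) = {s : every successor in {Req, Retry, Check, Busy, Init}} = {Req, Store, Busy, Init}
E[done U AX E[start U q]]: least fixpoint, start Z0 = Sat(AX E[start U q]) = {Req, Store, Busy, Init}, add states in Sat(done) with some successor in Z. Z1 = {Req, Retry, Store, Busy, Init}; fixed.
Sat(E[done U AX E[start U q]]) = {Req, Retry, Store, Busy, Init}
Idle ∉ Sat(E[done U AX E[start U q]]) = {Req, Retry, Store, Busy, Init}, so the formula does not hold at Idle.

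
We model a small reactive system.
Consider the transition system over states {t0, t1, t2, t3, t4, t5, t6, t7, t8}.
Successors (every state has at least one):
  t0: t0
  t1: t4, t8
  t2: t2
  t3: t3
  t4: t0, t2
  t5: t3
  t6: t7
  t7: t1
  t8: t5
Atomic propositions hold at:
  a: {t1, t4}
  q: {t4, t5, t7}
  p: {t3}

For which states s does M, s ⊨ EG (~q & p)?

{t3}

Sat(~q) = {t0, t1, t2, t3, t6, t8}
Sat(~q & p) = {t3}
EG (~q & p): greatest fixpoint, start Z0 = {t3}, keep only states in Sat with some successor in Z. Already a fixed point.
Sat(EG (~q & p)) = {t3}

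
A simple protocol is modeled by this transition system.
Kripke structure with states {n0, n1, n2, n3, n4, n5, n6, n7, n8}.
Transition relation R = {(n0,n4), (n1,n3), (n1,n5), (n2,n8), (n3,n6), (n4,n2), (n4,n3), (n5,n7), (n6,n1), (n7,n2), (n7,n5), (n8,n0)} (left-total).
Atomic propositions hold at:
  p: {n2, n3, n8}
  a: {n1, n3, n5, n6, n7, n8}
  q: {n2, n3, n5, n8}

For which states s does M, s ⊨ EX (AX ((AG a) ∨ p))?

AG a: greatest fixpoint, start Z0 = {n1, n3, n5, n6, n7, n8}, keep only states in Sat with every successor in Z. Z1 = {n1, n3, n5, n6}; Z2 = {n1, n3, n6}; Z3 = {n3, n6}; Z4 = {n3}; Z5 = ∅; fixed.
Sat(AG a) = ∅
Sat((AG a) ∨ p) = {n2, n3, n8}
Sat(AX ((AG a) ∨ p)) = {s : every successor in {n2, n3, n8}} = {n2, n4}
Sat(EX (AX ((AG a) ∨ p))) = {s : some successor in {n2, n4}} = {n0, n4, n7}

{n0, n4, n7}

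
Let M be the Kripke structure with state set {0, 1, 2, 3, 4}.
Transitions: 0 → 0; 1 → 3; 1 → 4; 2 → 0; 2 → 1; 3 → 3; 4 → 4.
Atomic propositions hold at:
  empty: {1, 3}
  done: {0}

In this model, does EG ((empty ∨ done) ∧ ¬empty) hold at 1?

No

Sat(empty ∨ done) = {0, 1, 3}
Sat(¬empty) = {0, 2, 4}
Sat((empty ∨ done) ∧ ¬empty) = {0}
EG ((empty ∨ done) ∧ ¬empty): greatest fixpoint, start Z0 = {0}, keep only states in Sat with some successor in Z. Already a fixed point.
Sat(EG ((empty ∨ done) ∧ ¬empty)) = {0}
1 ∉ Sat(EG ((empty ∨ done) ∧ ¬empty)) = {0}, so the formula does not hold at 1.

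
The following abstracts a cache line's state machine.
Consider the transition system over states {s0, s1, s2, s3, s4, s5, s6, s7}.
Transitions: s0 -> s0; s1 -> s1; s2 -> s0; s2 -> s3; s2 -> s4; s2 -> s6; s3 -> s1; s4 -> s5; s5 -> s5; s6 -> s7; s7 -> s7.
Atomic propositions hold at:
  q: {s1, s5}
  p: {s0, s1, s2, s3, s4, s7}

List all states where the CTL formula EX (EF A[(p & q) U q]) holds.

{s1, s2, s3, s4, s5}

Sat(p & q) = {s1}
A[(p & q) U q]: least fixpoint, start Z0 = Sat(q) = {s1, s5}, add states in Sat(p & q) with every successor in Z. Already a fixed point.
Sat(A[(p & q) U q]) = {s1, s5}
EF A[(p & q) U q]: least fixpoint, start Z0 = {s1, s5}, add states with some successor in Z. Z1 = {s1, s3, s4, s5}; Z2 = {s1, s2, s3, s4, s5}; fixed.
Sat(EF A[(p & q) U q]) = {s1, s2, s3, s4, s5}
Sat(EX (EF A[(p & q) U q])) = {s : some successor in {s1, s2, s3, s4, s5}} = {s1, s2, s3, s4, s5}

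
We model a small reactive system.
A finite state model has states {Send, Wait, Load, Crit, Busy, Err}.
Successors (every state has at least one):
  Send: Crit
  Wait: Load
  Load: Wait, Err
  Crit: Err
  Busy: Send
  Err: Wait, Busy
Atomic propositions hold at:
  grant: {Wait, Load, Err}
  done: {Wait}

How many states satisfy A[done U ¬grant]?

Sat(¬grant) = {Send, Crit, Busy}
A[done U ¬grant]: least fixpoint, start Z0 = Sat(¬grant) = {Send, Crit, Busy}, add states in Sat(done) with every successor in Z. Already a fixed point.
Sat(A[done U ¬grant]) = {Send, Crit, Busy}
|Sat(A[done U ¬grant])| = |{Send, Crit, Busy}| = 3.

3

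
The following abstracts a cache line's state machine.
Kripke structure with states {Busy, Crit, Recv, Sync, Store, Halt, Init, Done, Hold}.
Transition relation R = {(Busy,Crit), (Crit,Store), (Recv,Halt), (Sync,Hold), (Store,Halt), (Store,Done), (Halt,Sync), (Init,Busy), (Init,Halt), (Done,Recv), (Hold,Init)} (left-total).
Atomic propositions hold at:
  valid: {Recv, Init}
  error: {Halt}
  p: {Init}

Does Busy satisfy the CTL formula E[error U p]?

E[error U p]: least fixpoint, start Z0 = Sat(p) = {Init}, add states in Sat(error) with some successor in Z. Already a fixed point.
Sat(E[error U p]) = {Init}
Busy ∉ Sat(E[error U p]) = {Init}, so the formula does not hold at Busy.

No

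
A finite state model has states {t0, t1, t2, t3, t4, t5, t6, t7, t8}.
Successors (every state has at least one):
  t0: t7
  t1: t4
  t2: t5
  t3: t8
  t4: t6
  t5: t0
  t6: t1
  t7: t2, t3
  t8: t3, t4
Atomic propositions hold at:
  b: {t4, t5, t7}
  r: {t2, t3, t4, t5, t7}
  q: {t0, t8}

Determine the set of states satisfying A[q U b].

{t0, t4, t5, t7}

A[q U b]: least fixpoint, start Z0 = Sat(b) = {t4, t5, t7}, add states in Sat(q) with every successor in Z. Z1 = {t0, t4, t5, t7}; fixed.
Sat(A[q U b]) = {t0, t4, t5, t7}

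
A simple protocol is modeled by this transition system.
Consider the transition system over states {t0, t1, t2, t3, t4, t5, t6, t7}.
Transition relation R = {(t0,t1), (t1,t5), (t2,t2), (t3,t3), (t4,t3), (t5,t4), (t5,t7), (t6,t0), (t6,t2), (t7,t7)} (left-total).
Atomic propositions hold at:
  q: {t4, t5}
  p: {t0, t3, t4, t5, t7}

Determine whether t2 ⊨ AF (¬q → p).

No

Sat(¬q) = {t0, t1, t2, t3, t6, t7}
Sat(¬q → p) = {t0, t3, t4, t5, t7}
AF (¬q → p): least fixpoint, start Z0 = {t0, t3, t4, t5, t7}, add states with every successor in Z. Z1 = {t0, t1, t3, t4, t5, t7}; fixed.
Sat(AF (¬q → p)) = {t0, t1, t3, t4, t5, t7}
t2 ∉ Sat(AF (¬q → p)) = {t0, t1, t3, t4, t5, t7}, so the formula does not hold at t2.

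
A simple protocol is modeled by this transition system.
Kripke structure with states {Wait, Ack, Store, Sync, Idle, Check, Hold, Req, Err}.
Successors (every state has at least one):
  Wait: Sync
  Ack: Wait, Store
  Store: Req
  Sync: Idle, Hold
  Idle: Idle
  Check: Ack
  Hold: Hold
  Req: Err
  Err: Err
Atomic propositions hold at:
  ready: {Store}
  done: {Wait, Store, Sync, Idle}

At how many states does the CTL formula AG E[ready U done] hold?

1

E[ready U done]: least fixpoint, start Z0 = Sat(done) = {Wait, Store, Sync, Idle}, add states in Sat(ready) with some successor in Z. Already a fixed point.
Sat(E[ready U done]) = {Wait, Store, Sync, Idle}
AG E[ready U done]: greatest fixpoint, start Z0 = {Wait, Store, Sync, Idle}, keep only states in Sat with every successor in Z. Z1 = {Wait, Idle}; Z2 = {Idle}; fixed.
Sat(AG E[ready U done]) = {Idle}
|Sat(AG E[ready U done])| = |{Idle}| = 1.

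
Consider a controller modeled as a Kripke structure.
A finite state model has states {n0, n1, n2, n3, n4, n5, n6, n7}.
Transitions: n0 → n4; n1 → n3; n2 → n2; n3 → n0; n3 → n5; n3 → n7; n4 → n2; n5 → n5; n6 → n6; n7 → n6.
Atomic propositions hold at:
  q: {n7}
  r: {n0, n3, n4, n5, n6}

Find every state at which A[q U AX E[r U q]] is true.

{n1}

E[r U q]: least fixpoint, start Z0 = Sat(q) = {n7}, add states in Sat(r) with some successor in Z. Z1 = {n3, n7}; fixed.
Sat(E[r U q]) = {n3, n7}
Sat(AX E[r U q]) = {s : every successor in {n3, n7}} = {n1}
A[q U AX E[r U q]]: least fixpoint, start Z0 = Sat(AX E[r U q]) = {n1}, add states in Sat(q) with every successor in Z. Already a fixed point.
Sat(A[q U AX E[r U q]]) = {n1}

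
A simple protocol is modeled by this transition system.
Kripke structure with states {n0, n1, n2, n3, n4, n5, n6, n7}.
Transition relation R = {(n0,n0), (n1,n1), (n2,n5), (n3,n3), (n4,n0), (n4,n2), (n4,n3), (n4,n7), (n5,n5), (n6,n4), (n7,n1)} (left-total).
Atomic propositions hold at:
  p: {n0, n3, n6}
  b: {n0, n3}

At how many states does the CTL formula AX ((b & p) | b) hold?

2

Sat(b & p) = {n0, n3}
Sat((b & p) | b) = {n0, n3}
Sat(AX ((b & p) | b)) = {s : every successor in {n0, n3}} = {n0, n3}
|Sat(AX ((b & p) | b))| = |{n0, n3}| = 2.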